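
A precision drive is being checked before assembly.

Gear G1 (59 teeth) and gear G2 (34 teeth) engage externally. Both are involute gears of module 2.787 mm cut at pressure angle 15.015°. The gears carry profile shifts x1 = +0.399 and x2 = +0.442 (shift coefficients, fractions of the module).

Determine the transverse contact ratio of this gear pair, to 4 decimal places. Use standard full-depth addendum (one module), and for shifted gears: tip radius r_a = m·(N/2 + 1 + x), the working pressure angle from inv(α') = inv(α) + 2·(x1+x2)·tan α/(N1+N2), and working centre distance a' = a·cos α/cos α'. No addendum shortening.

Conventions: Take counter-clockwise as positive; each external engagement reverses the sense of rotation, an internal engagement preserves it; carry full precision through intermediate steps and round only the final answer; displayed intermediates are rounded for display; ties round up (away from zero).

1.8578

recognized (one external pair, fixed centres): single-mesh tooth geometry, m = 2.787, N1 = 59, N2 = 34
base radii: r_b1 = 79.409467, r_b2 = 45.761388
tip radii: r_a1 = 86.115513, r_a2 = 51.397854
inv(α') = inv(15.015°) + 2·(+0.399+0.442)·tan α/(59+34) = 0.01101983  ⇒  α' = 18.13962°
a' = a·cos α / cos α' = 129.5955·cos 15.015°/cos 18.13962° = 131.717105
action lengths: √(r_a1²−r_b1²) = 33.316934, √(r_a2²−r_b2²) = 23.401598
base pitch p_b = π·m·cos α = 8.456685
CR = (33.316934 + 23.401598 − 131.717105·sin 18.13962°)/8.456685 = 1.857769
contact ratio ≈ 1.8578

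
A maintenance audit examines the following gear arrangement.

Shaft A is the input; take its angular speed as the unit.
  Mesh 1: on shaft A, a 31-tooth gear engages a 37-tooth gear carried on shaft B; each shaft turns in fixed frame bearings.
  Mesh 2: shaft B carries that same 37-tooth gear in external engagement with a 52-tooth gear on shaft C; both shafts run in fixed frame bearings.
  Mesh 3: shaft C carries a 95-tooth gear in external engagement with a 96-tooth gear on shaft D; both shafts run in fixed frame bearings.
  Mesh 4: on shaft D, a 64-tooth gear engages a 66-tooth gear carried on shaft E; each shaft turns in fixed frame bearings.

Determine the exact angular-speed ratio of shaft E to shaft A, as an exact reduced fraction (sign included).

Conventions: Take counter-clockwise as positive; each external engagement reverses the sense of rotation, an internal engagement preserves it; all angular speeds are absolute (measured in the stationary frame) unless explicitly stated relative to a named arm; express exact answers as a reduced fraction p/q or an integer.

class = fixed-axis compound train [4 meshes; 4 ratios multiply, 4 sense flips]
mesh 1 [31T→37T]: running ratio 31/37, sense −
mesh 2 [37T→52T]: running ratio 31/52, sense +
mesh 3 [95T→96T]: running ratio 2945/4992, sense −
mesh 4 [64T→66T]: running ratio 2945/5148, sense +
ω_out/ω_in = 2945/5148

2945/5148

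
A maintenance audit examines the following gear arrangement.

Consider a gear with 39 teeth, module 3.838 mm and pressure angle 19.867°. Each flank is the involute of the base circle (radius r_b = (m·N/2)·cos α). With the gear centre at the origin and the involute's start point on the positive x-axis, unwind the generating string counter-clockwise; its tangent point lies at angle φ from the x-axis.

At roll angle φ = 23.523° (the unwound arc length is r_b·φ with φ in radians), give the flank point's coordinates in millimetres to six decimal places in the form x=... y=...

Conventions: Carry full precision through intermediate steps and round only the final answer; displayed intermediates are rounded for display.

x=76.071129 y=1.596401

single-mesh involute tooth geometry (39T wheel at module 3.838)
pitch radius r_p = m·N/2 = 3.838·39/2 = 74.841000
base radius r_b = r_p·cos α = 74.841000·cos 19.867° = 70.386764
roll angle φ = 23.523° = 0.41055380 rad
x = r_b·(cos φ + φ·sin φ) = 76.071129
y = r_b·(sin φ − φ·cos φ) = 1.596401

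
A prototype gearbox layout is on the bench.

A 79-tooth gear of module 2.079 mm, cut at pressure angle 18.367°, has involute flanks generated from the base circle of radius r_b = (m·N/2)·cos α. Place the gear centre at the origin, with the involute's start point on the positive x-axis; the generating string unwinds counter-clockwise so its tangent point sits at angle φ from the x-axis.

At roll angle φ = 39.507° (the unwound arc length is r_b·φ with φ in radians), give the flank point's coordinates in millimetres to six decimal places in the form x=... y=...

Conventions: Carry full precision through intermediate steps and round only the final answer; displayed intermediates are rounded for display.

x=94.319864 y=8.118700

single-mesh involute tooth geometry (79T wheel at module 2.079)
pitch radius r_p = m·N/2 = 2.079·79/2 = 82.120500
base radius r_b = r_p·cos α = 82.120500·cos 18.367° = 77.937089
roll angle φ = 39.507° = 0.68952723 rad
x = r_b·(cos φ + φ·sin φ) = 94.319864
y = r_b·(sin φ − φ·cos φ) = 8.118700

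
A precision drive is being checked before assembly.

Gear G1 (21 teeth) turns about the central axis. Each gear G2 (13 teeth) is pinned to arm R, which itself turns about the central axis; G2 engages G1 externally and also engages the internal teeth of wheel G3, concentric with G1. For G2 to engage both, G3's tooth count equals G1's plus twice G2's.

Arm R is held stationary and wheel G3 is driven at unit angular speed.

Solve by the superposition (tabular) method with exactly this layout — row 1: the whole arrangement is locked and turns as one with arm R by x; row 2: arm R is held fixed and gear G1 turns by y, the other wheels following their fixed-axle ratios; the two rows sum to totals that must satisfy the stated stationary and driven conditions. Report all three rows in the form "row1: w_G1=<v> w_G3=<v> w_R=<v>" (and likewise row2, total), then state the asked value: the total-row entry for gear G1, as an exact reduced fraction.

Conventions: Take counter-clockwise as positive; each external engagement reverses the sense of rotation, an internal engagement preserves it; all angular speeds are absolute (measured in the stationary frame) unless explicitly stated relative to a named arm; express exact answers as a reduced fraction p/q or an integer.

row1: w_G1=0 w_G3=0 w_R=0
row2: w_G1=-47/21 w_G3=1 w_R=0
total: w_G1=-47/21 w_G3=1 w_R=0
asked value: -47/21

topology: planetary set — G1 21T / G2 13T / G3 47T, arm = carrier (Willis)
row 1 (train locked, turned with arm): all members turn x
superposition row 2 [arm held]: sun y, ring −(21/47)·y, arm 0
boundary: total ω_arm = x = 0 and total ω_ring = x − (21/47)·y = 1  ⇒  y = -47/21, x = 0
row 2 ring = −(21/47)·(-47/21) = 1
totals (row 1 + row 2): sun 0 + (-47/21) = -47/21, ring 0 + 1 = 1, arm 0 + 0 = 0
asked cell (total, sun) = -47/21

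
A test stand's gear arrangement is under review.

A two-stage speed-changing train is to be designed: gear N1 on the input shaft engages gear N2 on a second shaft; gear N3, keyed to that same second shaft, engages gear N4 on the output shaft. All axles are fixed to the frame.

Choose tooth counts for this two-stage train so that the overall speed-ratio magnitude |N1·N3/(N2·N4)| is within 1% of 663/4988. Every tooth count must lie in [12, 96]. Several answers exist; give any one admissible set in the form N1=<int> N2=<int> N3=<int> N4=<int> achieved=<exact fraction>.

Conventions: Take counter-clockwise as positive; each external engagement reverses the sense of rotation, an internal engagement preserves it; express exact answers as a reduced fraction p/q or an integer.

design class (target 663/4988): fixed-axis compound train
target = 663/4988 in lowest terms: an exact hit needs N1·N3 = k·663 and N2·N4 = k·4988 for one integer k, every count in [12, 96]; additionally prefer no 1:1 stage (N1 ≠ N2, N3 ≠ N4)
k = 1: N1·N3 = 663 = 13·51, N2·N4 = 4988 = 58·86
achieved = 13·51/(58·86) = 663/4988; |achieved − target| = 0 ≤ 663/498800 ✓

N1=13 N2=58 N3=51 N4=86 achieved=663/4988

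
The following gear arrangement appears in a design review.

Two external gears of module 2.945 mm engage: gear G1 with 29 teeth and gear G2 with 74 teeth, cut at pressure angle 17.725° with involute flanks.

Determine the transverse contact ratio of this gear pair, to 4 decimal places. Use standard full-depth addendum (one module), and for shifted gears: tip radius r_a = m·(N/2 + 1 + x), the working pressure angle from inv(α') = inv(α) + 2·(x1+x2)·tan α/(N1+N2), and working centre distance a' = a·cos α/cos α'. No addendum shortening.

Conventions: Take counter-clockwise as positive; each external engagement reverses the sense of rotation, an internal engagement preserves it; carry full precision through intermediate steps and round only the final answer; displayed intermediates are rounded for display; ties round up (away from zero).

topology: single-mesh involute geometry — m = 2.945, 29T/74T pair
base radii: r_b1 = 40.675358, r_b2 = 103.792293
tip radii: r_a1 = 45.647500, r_a2 = 111.910000
no profile shift: α' = α, a' = a
action lengths: √(r_a1²−r_b1²) = 20.717372, √(r_a2²−r_b2²) = 41.845047
base pitch p_b = π·m·cos α = 8.812787
CR = (20.717372 + 41.845047 − 151.667500·sin 17.72500°)/8.812787 = 1.859508
contact ratio ≈ 1.8595

1.8595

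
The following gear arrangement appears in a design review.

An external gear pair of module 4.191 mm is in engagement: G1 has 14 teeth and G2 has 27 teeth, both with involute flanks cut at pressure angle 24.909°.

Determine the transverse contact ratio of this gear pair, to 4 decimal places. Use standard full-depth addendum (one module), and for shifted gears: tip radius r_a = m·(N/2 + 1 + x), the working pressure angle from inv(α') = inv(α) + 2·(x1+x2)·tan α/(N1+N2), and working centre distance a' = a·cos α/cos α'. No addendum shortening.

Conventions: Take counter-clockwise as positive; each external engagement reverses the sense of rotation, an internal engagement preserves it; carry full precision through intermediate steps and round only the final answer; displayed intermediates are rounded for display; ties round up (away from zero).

1.4040

class = single-mesh tooth geometry [involute pair 14T × 27T, m = 4.191]
base radii: r_b1 = 26.608010, r_b2 = 51.315447
tip radii: r_a1 = 33.528000, r_a2 = 60.769500
no profile shift: α' = α, a' = a
action lengths: √(r_a1²−r_b1²) = 20.399525, √(r_a2²−r_b2²) = 32.552373
base pitch p_b = π·m·cos α = 11.941647
CR = (20.399525 + 32.552373 − 85.915500·sin 24.90900°)/11.941647 = 1.404007
contact ratio ≈ 1.4040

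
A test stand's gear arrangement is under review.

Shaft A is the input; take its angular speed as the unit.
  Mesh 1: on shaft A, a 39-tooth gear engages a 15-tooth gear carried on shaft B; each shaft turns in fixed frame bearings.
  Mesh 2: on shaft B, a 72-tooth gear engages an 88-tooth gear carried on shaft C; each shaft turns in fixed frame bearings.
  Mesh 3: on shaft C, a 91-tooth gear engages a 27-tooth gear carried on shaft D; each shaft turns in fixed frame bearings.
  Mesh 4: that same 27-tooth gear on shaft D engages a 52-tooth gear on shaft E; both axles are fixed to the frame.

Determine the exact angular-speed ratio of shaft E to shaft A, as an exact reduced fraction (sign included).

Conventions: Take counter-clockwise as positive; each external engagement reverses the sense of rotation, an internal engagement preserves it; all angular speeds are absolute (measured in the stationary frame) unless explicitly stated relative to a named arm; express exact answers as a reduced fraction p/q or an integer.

class = fixed-axis compound train [4 meshes; 4 ratios multiply, 4 sense flips]
mesh 1 [39T→15T]: running ratio 13/5, sense −
mesh 2 [72T→88T]: running ratio 117/55, sense +
mesh 3 [91T→27T]: running ratio 1183/165, sense −
mesh 4 [27T→52T]: running ratio 819/220, sense +
ω_out/ω_in = 819/220

819/220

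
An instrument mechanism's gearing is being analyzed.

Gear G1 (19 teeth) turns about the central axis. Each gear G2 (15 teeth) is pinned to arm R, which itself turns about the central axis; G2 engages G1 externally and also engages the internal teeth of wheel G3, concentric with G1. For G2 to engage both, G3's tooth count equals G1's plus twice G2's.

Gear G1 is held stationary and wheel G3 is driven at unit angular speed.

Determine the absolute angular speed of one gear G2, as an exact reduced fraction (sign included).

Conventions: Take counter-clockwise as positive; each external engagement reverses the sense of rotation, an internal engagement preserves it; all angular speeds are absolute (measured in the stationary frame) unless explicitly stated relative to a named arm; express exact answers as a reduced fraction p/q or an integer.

49/30

topology: planetary set — G1 19T / G2 15T / G3 49T, arm = carrier (Willis)
ring teeth: 19 + 2·15 = 49
19(ω_sun−ω_arm) = −49(ω_ring−ω_arm),  ω_sun = 0, ω_ring = 1
19(0−ω_arm) = −49(1−ω_arm)  ⇒  68·ω_arm = 49  ⇒  ω_arm = 49/68
sun–planet mesh: 19·(0−49/68) = −15·(ω_p−ω_arm)  ⇒  ω_p−ω_arm = 931/1020
ω_p = 49/68 + 931/1020 = 49/30
exact speed ratio = 49/30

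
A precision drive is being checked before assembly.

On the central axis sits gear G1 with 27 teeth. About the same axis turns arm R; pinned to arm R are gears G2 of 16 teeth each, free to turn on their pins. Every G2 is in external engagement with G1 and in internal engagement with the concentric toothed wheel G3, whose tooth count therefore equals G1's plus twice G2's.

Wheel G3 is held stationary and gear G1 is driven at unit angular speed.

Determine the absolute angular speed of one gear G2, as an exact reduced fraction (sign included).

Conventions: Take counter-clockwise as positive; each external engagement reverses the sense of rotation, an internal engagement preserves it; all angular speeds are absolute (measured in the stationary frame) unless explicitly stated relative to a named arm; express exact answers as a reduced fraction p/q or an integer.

recognized (axles ride arm R): planetary set, 27/16/59 teeth
ring teeth: 27 + 2·16 = 59
27(ω_sun−ω_arm) = −59(ω_ring−ω_arm),  ω_ring = 0, ω_sun = 1
27(1−ω_arm) = −59(0−ω_arm)  ⇒  86·ω_arm = 27  ⇒  ω_arm = 27/86
sun–planet mesh: 27·(1−27/86) = −16·(ω_p−ω_arm)  ⇒  ω_p−ω_arm = -1593/1376
ω_p = 27/86 − 1593/1376 = -27/32
exact speed ratio = -27/32

-27/32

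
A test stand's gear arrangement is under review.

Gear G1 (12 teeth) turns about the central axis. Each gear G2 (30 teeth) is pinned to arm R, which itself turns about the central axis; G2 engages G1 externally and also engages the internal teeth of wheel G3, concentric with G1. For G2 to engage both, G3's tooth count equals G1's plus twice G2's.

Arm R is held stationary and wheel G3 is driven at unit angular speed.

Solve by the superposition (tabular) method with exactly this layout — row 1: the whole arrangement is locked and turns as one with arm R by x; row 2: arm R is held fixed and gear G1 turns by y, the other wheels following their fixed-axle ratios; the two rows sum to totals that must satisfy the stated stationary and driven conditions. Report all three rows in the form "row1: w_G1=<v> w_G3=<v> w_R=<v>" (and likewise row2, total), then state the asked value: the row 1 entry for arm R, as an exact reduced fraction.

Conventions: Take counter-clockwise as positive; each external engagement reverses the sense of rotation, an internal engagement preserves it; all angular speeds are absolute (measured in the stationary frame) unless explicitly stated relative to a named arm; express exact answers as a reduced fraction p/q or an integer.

class = planetary set [G3 = 12+2·30 = 72; Willis about the carrier]
superposition row 1 [locked train]: every member turns x
row 2 (arm held, sun turns y): ω_ring = −(12/72)·y, ω_arm = 0
boundary: total ω_arm = x = 0 and total ω_ring = x − (12/72)·y = 1  ⇒  y = -6, x = 0
row 2 ring = −(12/72)·(-6) = 1
totals (row 1 + row 2): sun 0 + (-6) = -6, ring 0 + 1 = 1, arm 0 + 0 = 0
asked cell (row1, arm) = 0

row1: w_G1=0 w_G3=0 w_R=0
row2: w_G1=-6 w_G3=1 w_R=0
total: w_G1=-6 w_G3=1 w_R=0
asked value: 0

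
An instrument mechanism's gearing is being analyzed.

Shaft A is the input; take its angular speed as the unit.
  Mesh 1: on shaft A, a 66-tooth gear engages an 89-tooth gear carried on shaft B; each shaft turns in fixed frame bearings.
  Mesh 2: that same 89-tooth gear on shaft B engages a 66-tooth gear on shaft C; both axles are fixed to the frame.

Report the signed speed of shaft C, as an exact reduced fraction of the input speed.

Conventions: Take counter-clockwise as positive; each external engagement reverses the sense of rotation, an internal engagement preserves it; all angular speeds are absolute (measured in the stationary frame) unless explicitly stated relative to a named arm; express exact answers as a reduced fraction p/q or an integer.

1

2-mesh fixed-axis compound train (all bearings frame-fixed)
mesh 1 [66T→89T]: |ω|/ω_in = 1×66/89 = 66/89, sense flips to −
mesh 2 [89T→66T]: |ω|/ω_in = (66/89)×89/66 = 1, sense flips to +
signed output speed (× input speed) = 1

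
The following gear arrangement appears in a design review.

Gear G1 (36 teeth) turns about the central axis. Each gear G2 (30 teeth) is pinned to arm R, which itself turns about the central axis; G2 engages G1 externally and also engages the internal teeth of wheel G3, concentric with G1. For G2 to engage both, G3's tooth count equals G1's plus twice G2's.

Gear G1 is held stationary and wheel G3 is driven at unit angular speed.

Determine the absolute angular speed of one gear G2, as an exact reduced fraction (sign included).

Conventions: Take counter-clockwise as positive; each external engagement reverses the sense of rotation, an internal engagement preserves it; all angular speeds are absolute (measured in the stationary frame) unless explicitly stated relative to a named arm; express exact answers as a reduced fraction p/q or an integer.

8/5

planetary set (36T centre, 30T on arm, 96T internal) — Willis relation
ring teeth: 36 + 2·30 = 96
36(ω_sun−ω_arm) = −96(ω_ring−ω_arm),  ω_sun = 0, ω_ring = 1
36(0−ω_arm) = −96(1−ω_arm)  ⇒  132·ω_arm = 96  ⇒  ω_arm = 8/11
sun–planet mesh: 36·(0−8/11) = −30·(ω_p−ω_arm)  ⇒  ω_p−ω_arm = 48/55
ω_p = 8/11 + 48/55 = 8/5
exact speed ratio = 8/5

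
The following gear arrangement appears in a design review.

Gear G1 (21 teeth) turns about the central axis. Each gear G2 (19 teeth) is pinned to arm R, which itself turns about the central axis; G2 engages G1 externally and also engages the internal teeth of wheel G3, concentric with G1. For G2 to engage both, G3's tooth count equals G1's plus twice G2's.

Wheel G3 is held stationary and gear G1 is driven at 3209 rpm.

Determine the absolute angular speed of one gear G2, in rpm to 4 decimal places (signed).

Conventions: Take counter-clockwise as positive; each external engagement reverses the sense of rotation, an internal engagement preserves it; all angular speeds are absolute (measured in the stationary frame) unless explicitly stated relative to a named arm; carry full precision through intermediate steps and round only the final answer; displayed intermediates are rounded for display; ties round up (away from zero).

class = planetary set [G3 = 21+2·19 = 59; Willis about the carrier]
normalise by the input: solve with ω_sun = 1, then scale by 3209 rpm
ring teeth: 21 + 2·19 = 59
21(ω_sun−ω_arm) = −59(ω_ring−ω_arm),  ω_ring = 0, ω_sun = 1
21(1−ω_arm) = −59(0−ω_arm)  ⇒  80·ω_arm = 21  ⇒  ω_arm = 21/80
sun–planet mesh: 21·(1−21/80) = −19·(ω_p−ω_arm)  ⇒  ω_p−ω_arm = -1239/1520
ω_p = 21/80 − 1239/1520 = -21/38
scale: ω_p = -21/38 × 3209 rpm = -1773.3947 rpm

-1773.3947 rpm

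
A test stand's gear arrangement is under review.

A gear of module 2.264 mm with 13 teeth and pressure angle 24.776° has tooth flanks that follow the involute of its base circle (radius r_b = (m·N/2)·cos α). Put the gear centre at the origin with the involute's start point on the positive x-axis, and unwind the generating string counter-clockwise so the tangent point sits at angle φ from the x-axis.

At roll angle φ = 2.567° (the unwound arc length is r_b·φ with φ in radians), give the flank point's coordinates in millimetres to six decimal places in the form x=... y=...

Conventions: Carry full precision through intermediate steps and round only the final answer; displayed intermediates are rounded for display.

single-mesh involute tooth geometry (13T wheel at module 2.264)
pitch radius r_p = m·N/2 = 2.264·13/2 = 14.716000
base radius r_b = r_p·cos α = 14.716000·cos 24.776° = 13.361438
roll angle φ = 2.567° = 0.04480260 rad
x = r_b·(cos φ + φ·sin φ) = 13.374841
y = r_b·(sin φ − φ·cos φ) = 0.000400

x=13.374841 y=0.000400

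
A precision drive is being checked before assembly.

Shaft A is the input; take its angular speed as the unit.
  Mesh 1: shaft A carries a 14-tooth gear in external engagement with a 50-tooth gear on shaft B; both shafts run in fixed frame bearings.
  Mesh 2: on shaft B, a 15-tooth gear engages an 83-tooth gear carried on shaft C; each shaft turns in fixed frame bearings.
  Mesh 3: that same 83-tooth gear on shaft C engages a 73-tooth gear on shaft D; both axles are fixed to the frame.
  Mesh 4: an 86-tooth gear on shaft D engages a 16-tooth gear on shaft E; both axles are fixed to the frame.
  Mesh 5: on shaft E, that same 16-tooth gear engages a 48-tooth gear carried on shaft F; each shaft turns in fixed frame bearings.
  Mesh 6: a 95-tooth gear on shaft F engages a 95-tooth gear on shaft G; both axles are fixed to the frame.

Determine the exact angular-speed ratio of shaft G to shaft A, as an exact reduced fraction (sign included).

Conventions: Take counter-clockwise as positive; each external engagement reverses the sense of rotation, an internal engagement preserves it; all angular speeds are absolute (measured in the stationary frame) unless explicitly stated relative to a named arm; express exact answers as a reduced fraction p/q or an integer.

301/2920

class = fixed-axis compound train [6 meshes; 6 ratios multiply, 6 sense flips]
mesh 1 [14T→50T]: running ratio 7/25, sense −
mesh 2 [15T→83T]: running ratio 21/415, sense +
mesh 3 [83T→73T]: running ratio 21/365, sense −
mesh 4 [86T→16T]: running ratio 903/2920, sense +
mesh 5 [16T→48T]: running ratio 301/2920, sense −
mesh 6 [95T→95T]: running ratio 301/2920, sense +
ω_out/ω_in = 301/2920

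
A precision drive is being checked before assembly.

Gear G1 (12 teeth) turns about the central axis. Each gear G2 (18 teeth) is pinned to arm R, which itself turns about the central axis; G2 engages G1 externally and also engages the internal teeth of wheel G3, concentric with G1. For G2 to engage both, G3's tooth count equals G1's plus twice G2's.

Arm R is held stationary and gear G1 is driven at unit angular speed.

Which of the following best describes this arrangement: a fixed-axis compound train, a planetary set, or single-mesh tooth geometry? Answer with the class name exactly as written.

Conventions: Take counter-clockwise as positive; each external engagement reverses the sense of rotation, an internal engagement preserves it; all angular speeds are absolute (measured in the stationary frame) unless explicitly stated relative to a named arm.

planetary set

recognized (axles ride arm R): planetary set, 12/18/48 teeth
classification: planetary set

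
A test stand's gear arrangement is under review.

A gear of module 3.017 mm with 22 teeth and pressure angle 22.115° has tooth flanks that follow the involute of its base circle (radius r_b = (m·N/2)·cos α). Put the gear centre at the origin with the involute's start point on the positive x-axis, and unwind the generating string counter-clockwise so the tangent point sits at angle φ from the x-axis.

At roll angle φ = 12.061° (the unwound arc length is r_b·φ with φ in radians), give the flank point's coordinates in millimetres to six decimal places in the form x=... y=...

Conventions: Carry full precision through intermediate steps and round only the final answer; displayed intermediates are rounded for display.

x=31.419104 y=0.095173

class = single-mesh tooth geometry [base-circle involute, m = 3.017, 22T]
pitch radius r_p = m·N/2 = 3.017·22/2 = 33.187000
base radius r_b = r_p·cos α = 33.187000·cos 22.115° = 30.745436
roll angle φ = 12.061° = 0.21050416 rad
x = r_b·(cos φ + φ·sin φ) = 31.419104
y = r_b·(sin φ − φ·cos φ) = 0.095173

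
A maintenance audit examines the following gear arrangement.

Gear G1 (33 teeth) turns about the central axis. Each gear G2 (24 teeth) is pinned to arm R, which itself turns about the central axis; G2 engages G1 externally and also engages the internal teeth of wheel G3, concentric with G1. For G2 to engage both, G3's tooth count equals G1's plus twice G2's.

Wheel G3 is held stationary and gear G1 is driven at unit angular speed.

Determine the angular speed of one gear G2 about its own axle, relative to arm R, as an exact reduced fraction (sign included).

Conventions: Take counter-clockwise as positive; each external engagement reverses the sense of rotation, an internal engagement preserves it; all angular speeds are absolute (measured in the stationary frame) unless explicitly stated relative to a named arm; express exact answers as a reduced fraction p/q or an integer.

class = planetary set [G3 = 33+2·24 = 81; Willis about the carrier]
ring teeth: 33 + 2·24 = 81
33(ω_sun−ω_arm) = −81(ω_ring−ω_arm),  ω_ring = 0, ω_sun = 1
33(1−ω_arm) = −81(0−ω_arm)  ⇒  114·ω_arm = 33  ⇒  ω_arm = 11/38
sun–planet mesh: 33·(1−11/38) = −24·(ω_p−ω_arm)  ⇒  ω_p−ω_arm = -297/304
exact speed ratio = -297/304

-297/304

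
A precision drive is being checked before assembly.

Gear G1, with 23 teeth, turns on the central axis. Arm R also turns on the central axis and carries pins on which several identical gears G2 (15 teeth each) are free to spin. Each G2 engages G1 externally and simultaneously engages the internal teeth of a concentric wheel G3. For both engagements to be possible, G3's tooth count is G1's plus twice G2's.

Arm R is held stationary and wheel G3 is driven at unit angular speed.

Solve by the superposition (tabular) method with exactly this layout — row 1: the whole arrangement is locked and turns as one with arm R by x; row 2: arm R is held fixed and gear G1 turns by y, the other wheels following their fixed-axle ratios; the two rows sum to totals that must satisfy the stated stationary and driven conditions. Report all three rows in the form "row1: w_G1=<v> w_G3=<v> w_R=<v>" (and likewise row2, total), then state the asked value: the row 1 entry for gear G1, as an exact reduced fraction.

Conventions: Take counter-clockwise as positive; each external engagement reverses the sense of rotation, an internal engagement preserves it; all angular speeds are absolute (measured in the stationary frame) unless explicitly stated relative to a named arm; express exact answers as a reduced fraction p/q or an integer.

planetary set (23T centre, 15T on arm, 53T internal) — Willis relation
row 1 (train locked, turned with arm): all members turn x
superposition row 2 [arm held]: sun y, ring −(23/53)·y, arm 0
boundary: total ω_arm = x = 0 and total ω_ring = x − (23/53)·y = 1  ⇒  y = -53/23, x = 0
row 2 ring = −(23/53)·(-53/23) = 1
totals (row 1 + row 2): sun 0 + (-53/23) = -53/23, ring 0 + 1 = 1, arm 0 + 0 = 0
asked cell (row1, sun) = 0

row1: w_G1=0 w_G3=0 w_R=0
row2: w_G1=-53/23 w_G3=1 w_R=0
total: w_G1=-53/23 w_G3=1 w_R=0
asked value: 0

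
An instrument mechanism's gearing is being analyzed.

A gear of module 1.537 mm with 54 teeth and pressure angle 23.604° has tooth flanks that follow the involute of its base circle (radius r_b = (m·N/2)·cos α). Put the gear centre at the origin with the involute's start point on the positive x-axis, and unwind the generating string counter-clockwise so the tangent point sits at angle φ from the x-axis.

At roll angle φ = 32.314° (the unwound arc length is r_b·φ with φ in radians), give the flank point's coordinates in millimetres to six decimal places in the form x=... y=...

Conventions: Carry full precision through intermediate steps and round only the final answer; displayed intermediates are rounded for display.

x=43.602294 y=2.202406

single-mesh involute tooth geometry (54T wheel at module 1.537)
pitch radius r_p = m·N/2 = 1.537·54/2 = 41.499000
base radius r_b = r_p·cos α = 41.499000·cos 23.604° = 38.026977
roll angle φ = 32.314° = 0.56398569 rad
x = r_b·(cos φ + φ·sin φ) = 43.602294
y = r_b·(sin φ − φ·cos φ) = 2.202406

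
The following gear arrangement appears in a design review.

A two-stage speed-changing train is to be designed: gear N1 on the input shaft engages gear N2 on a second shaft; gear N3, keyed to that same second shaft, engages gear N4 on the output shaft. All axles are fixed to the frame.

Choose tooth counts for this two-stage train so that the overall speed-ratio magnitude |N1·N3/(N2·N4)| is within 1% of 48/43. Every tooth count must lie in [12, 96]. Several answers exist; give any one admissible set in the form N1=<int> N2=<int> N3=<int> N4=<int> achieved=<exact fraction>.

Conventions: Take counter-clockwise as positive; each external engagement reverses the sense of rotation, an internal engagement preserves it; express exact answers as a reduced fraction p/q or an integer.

topology: fixed-axis compound train — 2 stages, target 48/43
target = 48/43 in lowest terms: an exact hit needs N1·N3 = k·48 and N2·N4 = k·43 for one integer k, every count in [12, 96]; additionally prefer no 1:1 stage (N1 ≠ N2, N3 ≠ N4)
k = 1…11: no 1:1-free in-range split of k·48 and k·43 into factor pairs; take k = 12
k = 12: N1·N3 = 576 = 12·48, N2·N4 = 516 = 43·12
achieved = 12·48/(43·12) = 48/43; |achieved − target| = 0 ≤ 12/1075 ✓

N1=12 N2=43 N3=48 N4=12 achieved=48/43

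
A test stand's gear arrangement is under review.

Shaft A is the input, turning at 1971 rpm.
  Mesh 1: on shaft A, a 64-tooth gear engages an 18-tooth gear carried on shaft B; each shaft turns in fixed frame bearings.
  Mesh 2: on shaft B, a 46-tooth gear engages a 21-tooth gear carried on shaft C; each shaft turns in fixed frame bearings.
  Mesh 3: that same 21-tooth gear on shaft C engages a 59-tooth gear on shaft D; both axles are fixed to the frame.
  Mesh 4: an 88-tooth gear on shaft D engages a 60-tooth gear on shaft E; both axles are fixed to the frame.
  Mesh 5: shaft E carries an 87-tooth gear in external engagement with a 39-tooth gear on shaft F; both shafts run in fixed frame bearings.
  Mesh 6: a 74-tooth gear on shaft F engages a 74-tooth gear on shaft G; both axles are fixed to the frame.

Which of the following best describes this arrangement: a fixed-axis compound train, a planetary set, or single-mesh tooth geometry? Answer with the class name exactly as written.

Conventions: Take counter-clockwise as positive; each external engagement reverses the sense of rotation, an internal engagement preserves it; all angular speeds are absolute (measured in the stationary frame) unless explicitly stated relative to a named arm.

recognized (7 fixed axles, 6 meshes): fixed-axis compound train
classification: fixed-axis compound train

fixed-axis compound train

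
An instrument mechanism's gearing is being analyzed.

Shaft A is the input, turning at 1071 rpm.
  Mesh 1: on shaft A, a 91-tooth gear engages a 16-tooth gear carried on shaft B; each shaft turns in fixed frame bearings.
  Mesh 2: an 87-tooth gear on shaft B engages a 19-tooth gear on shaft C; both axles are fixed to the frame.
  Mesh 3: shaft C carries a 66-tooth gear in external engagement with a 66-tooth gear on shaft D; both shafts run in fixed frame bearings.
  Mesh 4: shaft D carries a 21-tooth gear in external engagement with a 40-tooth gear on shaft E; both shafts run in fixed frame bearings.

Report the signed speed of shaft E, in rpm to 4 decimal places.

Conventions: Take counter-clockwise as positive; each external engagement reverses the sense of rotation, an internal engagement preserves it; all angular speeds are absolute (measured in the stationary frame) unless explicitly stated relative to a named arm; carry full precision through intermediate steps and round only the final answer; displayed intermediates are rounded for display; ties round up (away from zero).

+14643.1947 rpm

4-mesh fixed-axis compound train (all bearings frame-fixed)
mesh 1 [91T→16T]: ω = 1071.0000×91/16 = 6091.3125 rpm, sense flips to −
mesh 2 [87T→19T]: ω = 6091.3125×87/19 = 27891.7993 rpm, sense flips to +
mesh 3 [66T→66T]: ω = 27891.7993×66/66 = 27891.7993 rpm, sense flips to −
mesh 4 [21T→40T]: ω = 27891.7993×21/40 = 14643.1947 rpm, sense flips to +
signed output speed = +14643.1947 rpm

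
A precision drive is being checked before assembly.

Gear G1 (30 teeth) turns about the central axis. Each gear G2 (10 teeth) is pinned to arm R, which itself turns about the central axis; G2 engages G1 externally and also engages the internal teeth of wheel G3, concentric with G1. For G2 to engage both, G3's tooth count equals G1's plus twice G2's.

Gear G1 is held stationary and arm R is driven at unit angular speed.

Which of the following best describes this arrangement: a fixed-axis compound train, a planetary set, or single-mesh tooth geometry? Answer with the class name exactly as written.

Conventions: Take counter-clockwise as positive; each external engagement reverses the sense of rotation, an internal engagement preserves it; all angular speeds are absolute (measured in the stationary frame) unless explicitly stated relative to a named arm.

class = planetary set [G3 = 30+2·10 = 50; Willis about the carrier]
classification: planetary set

planetary set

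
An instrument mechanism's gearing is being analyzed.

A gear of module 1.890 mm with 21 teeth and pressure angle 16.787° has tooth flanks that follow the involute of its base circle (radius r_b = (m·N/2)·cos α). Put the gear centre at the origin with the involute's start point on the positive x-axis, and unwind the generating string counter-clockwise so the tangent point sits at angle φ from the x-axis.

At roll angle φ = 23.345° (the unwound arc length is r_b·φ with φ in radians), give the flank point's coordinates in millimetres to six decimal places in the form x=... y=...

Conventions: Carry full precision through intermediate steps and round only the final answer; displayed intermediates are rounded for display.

x=20.511521 y=0.421311

single-mesh involute tooth geometry (21T wheel at module 1.890)
pitch radius r_p = m·N/2 = 1.890·21/2 = 19.845000
base radius r_b = r_p·cos α = 19.845000·cos 16.787° = 18.999306
roll angle φ = 23.345° = 0.40744711 rad
x = r_b·(cos φ + φ·sin φ) = 20.511521
y = r_b·(sin φ − φ·cos φ) = 0.421311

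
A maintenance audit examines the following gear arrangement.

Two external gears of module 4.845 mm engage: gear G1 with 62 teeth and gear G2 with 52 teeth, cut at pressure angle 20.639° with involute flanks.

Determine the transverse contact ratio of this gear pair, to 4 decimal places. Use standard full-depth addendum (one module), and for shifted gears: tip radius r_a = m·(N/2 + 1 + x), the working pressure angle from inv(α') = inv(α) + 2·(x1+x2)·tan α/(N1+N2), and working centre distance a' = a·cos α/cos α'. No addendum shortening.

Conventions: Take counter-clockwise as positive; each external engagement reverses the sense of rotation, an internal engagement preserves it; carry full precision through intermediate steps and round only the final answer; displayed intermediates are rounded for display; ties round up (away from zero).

topology: single-mesh involute geometry — m = 4.845, 62T/52T pair
base radii: r_b1 = 140.555459, r_b2 = 117.885224
tip radii: r_a1 = 155.040000, r_a2 = 130.815000
no profile shift: α' = α, a' = a
action lengths: √(r_a1²−r_b1²) = 65.433665, √(r_a2²−r_b2²) = 56.706598
base pitch p_b = π·m·cos α = 14.244129
CR = (65.433665 + 56.706598 − 276.165000·sin 20.63900°)/14.244129 = 1.740926
contact ratio ≈ 1.7409

1.7409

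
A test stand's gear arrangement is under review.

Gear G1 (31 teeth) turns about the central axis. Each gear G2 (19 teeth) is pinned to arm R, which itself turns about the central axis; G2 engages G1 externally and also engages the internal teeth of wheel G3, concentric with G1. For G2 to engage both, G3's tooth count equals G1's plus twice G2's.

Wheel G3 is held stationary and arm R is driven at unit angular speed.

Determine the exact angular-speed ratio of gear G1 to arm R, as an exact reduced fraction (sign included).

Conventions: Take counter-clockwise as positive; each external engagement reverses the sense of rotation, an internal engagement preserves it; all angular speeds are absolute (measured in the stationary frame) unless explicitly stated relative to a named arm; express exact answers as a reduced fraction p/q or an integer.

100/31

recognized (axles ride arm R): planetary set, 31/19/69 teeth
ring teeth: 31 + 2·19 = 69
31(ω_sun−ω_arm) = −69(ω_ring−ω_arm),  ω_ring = 0, ω_arm = 1
ω_sun = 1 − (69/31)(0−1) = 100/31
ω_out/ω_in = 100/31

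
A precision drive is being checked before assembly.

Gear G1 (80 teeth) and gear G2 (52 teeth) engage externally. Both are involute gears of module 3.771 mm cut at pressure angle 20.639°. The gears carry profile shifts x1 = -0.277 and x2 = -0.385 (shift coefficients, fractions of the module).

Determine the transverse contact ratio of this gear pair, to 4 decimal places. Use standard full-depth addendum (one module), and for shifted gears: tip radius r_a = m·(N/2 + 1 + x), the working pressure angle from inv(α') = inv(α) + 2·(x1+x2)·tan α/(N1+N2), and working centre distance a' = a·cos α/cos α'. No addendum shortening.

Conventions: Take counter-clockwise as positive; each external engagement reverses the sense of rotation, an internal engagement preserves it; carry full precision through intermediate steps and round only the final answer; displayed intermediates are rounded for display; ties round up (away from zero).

class = single-mesh tooth geometry [involute pair 80T × 52T, m = 3.771]
base radii: r_b1 = 141.159063, r_b2 = 91.753391
tip radii: r_a1 = 153.566433, r_a2 = 100.365165
inv(α') = inv(20.639°) + 2·(-0.277-0.385)·tan α/(80+52) = 0.01265589  ⇒  α' = 18.97136°
a' = a·cos α / cos α' = 248.8860·cos 20.639°/cos 18.97136° = 246.290672
action lengths: √(r_a1²−r_b1²) = 60.471219, √(r_a2²−r_b2²) = 40.675319
base pitch p_b = π·m·cos α = 11.086607
CR = (60.471219 + 40.675319 − 246.290672·sin 18.97136°)/11.086607 = 1.901262
contact ratio ≈ 1.9013

1.9013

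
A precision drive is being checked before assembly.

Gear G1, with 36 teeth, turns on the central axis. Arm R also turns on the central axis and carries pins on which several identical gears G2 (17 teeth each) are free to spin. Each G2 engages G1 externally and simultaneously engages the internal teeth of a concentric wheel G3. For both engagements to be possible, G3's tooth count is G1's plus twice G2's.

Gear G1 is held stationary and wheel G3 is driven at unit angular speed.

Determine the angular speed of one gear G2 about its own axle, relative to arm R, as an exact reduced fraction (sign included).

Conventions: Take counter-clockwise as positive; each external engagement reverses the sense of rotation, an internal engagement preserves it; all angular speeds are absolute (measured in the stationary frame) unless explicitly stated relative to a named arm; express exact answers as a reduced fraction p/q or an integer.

planetary set (36T centre, 17T on arm, 70T internal) — Willis relation
ring teeth: 36 + 2·17 = 70
36(ω_sun−ω_arm) = −70(ω_ring−ω_arm),  ω_sun = 0, ω_ring = 1
36(0−ω_arm) = −70(1−ω_arm)  ⇒  106·ω_arm = 70  ⇒  ω_arm = 35/53
sun–planet mesh: 36·(0−35/53) = −17·(ω_p−ω_arm)  ⇒  ω_p−ω_arm = 1260/901
exact speed ratio = 1260/901

1260/901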